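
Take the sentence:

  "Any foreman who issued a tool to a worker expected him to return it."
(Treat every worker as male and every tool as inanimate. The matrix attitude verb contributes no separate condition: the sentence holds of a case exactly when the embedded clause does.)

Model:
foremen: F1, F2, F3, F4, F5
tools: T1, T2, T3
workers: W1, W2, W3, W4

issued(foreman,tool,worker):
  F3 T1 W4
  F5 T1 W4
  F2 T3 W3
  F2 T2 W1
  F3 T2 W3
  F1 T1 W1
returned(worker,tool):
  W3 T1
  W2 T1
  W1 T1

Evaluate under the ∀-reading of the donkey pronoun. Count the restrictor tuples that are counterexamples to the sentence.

5

"him" takes "a worker" as antecedent and "it" takes "a tool"; both are donkey pronouns co-varying with the restrictor.
Strong reading: for every (f,t,w) with issued(f,t,w), returned(w,t).
Restrictor triples: (F1,T1,W1)→returned(W1,T1) ✓  (F2,T2,W1)→returned(W1,T2) ✗  (F2,T3,W3)→returned(W3,T3) ✗  (F3,T1,W4)→returned(W4,T1) ✗  (F3,T2,W3)→returned(W3,T2) ✗  (F5,T1,W4)→returned(W4,T1) ✗
Counterexamples (restrictor triples failing the scope): 5.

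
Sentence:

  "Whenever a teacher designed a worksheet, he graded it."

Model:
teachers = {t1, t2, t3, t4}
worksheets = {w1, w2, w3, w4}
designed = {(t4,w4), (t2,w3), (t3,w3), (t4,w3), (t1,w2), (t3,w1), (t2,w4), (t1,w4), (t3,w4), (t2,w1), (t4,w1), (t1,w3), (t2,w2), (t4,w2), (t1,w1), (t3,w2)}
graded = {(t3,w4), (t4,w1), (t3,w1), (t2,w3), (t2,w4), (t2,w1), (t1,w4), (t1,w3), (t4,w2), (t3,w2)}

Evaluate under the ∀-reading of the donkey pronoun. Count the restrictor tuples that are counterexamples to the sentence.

"it" takes "a worksheet" as antecedent — a donkey pronoun bound across the clause boundary.
Strong reading: for every (t,w) with designed(t,w), graded(t,w).
Restrictor pairs: (t1,w1) ✗  (t1,w2) ✗  (t1,w3) ✓  (t1,w4) ✓  (t2,w1) ✓  (t2,w2) ✗  (t2,w3) ✓  (t2,w4) ✓  (t3,w1) ✓  (t3,w2) ✓  (t3,w3) ✗  (t3,w4) ✓  (t4,w1) ✓  (t4,w2) ✓  (t4,w3) ✗  (t4,w4) ✗
Counterexamples (restrictor pairs failing the scope): 6.

6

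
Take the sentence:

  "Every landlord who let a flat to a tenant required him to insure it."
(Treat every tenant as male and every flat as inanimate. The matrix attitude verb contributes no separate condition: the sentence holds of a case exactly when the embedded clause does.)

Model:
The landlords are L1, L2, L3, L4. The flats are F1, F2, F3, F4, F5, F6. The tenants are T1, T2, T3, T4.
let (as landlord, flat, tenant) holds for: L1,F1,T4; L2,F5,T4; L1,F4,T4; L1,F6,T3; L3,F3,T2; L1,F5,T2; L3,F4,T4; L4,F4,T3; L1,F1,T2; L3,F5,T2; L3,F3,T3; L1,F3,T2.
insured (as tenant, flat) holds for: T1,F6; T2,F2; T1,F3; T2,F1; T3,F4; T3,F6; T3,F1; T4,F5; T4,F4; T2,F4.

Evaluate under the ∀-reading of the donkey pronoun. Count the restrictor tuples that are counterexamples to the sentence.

"him" takes "a tenant" as antecedent and "it" takes "a flat"; both are donkey pronouns co-varying with the restrictor.
Strong reading: for every (l,f,t) with let(l,f,t), insured(t,f).
Restrictor triples: (L1,F1,T2)→insured(T2,F1) ✓  (L1,F1,T4)→insured(T4,F1) ✗  (L1,F3,T2)→insured(T2,F3) ✗  (L1,F4,T4)→insured(T4,F4) ✓  (L1,F5,T2)→insured(T2,F5) ✗  (L1,F6,T3)→insured(T3,F6) ✓  (L2,F5,T4)→insured(T4,F5) ✓  (L3,F3,T2)→insured(T2,F3) ✗  (L3,F3,T3)→insured(T3,F3) ✗  (L3,F4,T4)→insured(T4,F4) ✓  (L3,F5,T2)→insured(T2,F5) ✗  (L4,F4,T3)→insured(T3,F4) ✓
Counterexamples (restrictor triples failing the scope): 6.

6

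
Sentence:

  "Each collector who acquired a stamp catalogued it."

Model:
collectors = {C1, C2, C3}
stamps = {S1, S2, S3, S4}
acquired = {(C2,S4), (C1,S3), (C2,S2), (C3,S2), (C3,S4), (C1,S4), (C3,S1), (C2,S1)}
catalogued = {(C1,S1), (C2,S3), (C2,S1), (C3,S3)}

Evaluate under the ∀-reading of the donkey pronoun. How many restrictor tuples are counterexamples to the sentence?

7

"it" takes "a stamp" as antecedent — a donkey pronoun bound across the clause boundary.
Strong reading: for every (c,s) with acquired(c,s), catalogued(c,s).
Restrictor pairs: (C1,S3) ✗  (C1,S4) ✗  (C2,S1) ✓  (C2,S2) ✗  (C2,S4) ✗  (C3,S1) ✗  (C3,S2) ✗  (C3,S4) ✗
Counterexamples (restrictor pairs failing the scope): 7.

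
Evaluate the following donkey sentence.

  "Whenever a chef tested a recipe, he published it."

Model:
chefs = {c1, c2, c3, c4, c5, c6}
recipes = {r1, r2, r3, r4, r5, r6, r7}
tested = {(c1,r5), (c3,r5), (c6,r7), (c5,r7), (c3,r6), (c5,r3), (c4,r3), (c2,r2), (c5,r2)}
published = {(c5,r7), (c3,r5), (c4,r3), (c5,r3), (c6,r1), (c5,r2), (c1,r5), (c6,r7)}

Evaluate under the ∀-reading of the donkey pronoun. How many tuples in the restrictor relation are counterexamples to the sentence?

2

"it" takes "a recipe" as antecedent — a donkey pronoun bound across the clause boundary.
Strong reading: for every (c,r) with tested(c,r), published(c,r).
Restrictor pairs: (c1,r5) ✓  (c2,r2) ✗  (c3,r5) ✓  (c3,r6) ✗  (c4,r3) ✓  (c5,r2) ✓  (c5,r3) ✓  (c5,r7) ✓  (c6,r7) ✓
Counterexamples (restrictor pairs failing the scope): 2.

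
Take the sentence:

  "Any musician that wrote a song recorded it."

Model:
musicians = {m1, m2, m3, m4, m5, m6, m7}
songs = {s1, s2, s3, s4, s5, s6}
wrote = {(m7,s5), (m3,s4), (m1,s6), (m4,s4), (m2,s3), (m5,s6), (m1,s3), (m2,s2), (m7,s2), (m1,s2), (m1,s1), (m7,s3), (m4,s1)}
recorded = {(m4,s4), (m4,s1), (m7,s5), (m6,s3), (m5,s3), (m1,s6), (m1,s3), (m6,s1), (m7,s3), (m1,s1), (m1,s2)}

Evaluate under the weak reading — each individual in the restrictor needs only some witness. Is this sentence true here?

False

"it" takes "a song" as antecedent — a donkey pronoun bound across the clause boundary.
Weak reading: every musician m with some wrote-song has at least one wrote-song s such that recorded(m,s).
Per musician: m1:✓  m2:✗  m3:✗  m4:✓  m5:✗  m7:✓
m2 has no witness among its wrote-songs.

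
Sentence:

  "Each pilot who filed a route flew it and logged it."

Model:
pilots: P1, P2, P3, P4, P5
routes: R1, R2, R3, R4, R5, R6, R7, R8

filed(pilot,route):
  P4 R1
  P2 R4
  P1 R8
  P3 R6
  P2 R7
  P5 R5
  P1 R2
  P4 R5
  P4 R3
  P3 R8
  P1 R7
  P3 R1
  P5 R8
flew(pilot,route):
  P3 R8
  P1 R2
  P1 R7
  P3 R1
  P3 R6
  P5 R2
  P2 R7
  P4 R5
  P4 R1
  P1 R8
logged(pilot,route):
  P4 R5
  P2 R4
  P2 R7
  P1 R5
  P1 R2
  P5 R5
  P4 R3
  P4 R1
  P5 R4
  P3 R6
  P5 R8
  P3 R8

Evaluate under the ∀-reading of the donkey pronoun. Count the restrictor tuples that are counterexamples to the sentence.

"it" takes "a route" as antecedent — a donkey pronoun bound across the clause boundary.
Strong reading: for every (p,r) with filed(p,r), flew(p,r) ∧ logged(p,r).
Restrictor pairs: (P1,R2) ✓  (P1,R7) ✗  (P1,R8) ✗  (P2,R4) ✗  (P2,R7) ✓  (P3,R1) ✗  (P3,R6) ✓  (P3,R8) ✓  (P4,R1) ✓  (P4,R3) ✗  (P4,R5) ✓  (P5,R5) ✗  (P5,R8) ✗
Counterexamples (restrictor pairs failing the scope): 7.

7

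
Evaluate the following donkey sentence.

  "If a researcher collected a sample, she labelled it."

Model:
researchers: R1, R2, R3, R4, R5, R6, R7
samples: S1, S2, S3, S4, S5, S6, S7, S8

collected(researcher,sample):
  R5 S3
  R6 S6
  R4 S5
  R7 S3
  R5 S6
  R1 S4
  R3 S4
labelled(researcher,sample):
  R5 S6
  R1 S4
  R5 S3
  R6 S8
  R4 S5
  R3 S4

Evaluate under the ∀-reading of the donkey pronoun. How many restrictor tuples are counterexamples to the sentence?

2

"it" takes "a sample" as antecedent — a donkey pronoun bound across the clause boundary.
Strong reading: for every (r,s) with collected(r,s), labelled(r,s).
Restrictor pairs: (R1,S4) ✓  (R3,S4) ✓  (R4,S5) ✓  (R5,S3) ✓  (R5,S6) ✓  (R6,S6) ✗  (R7,S3) ✗
Counterexamples (restrictor pairs failing the scope): 2.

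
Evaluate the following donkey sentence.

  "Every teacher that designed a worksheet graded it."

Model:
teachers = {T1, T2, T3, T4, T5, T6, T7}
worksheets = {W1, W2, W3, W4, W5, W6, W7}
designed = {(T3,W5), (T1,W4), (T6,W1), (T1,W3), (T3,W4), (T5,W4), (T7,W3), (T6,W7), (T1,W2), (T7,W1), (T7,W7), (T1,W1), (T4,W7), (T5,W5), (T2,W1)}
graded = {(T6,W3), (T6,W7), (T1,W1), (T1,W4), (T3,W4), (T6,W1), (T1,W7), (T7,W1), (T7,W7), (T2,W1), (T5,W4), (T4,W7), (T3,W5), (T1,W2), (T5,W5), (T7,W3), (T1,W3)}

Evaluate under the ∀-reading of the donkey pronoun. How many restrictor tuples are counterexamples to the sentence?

0

"it" takes "a worksheet" as antecedent — a donkey pronoun bound across the clause boundary.
Strong reading: for every (t,w) with designed(t,w), graded(t,w).
Restrictor pairs: (T1,W1) ✓  (T1,W2) ✓  (T1,W3) ✓  (T1,W4) ✓  (T2,W1) ✓  (T3,W4) ✓  (T3,W5) ✓  (T4,W7) ✓  (T5,W4) ✓  (T5,W5) ✓  (T6,W1) ✓  (T6,W7) ✓  (T7,W1) ✓  (T7,W3) ✓  (T7,W7) ✓
Counterexamples (restrictor pairs failing the scope): 0.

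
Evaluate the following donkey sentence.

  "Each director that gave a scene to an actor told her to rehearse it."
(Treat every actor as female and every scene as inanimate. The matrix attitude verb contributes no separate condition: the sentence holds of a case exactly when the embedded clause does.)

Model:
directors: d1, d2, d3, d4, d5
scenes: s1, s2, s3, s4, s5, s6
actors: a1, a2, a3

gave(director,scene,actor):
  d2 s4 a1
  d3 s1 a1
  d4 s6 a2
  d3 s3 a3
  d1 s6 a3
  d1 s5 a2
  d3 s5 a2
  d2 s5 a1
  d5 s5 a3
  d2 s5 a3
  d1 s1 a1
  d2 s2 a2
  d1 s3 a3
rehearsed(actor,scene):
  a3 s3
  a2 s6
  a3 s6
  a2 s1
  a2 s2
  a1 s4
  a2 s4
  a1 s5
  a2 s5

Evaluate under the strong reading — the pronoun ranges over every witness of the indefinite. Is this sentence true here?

"her" takes "an actor" as antecedent and "it" takes "a scene"; both are donkey pronouns co-varying with the restrictor.
Strong reading: for every (d,s,a) with gave(d,s,a), rehearsed(a,s).
Restrictor triples: (d1,s1,a1)→rehearsed(a1,s1) ✗  (d1,s3,a3)→rehearsed(a3,s3) ✓  (d1,s5,a2)→rehearsed(a2,s5) ✓  (d1,s6,a3)→rehearsed(a3,s6) ✓  (d2,s2,a2)→rehearsed(a2,s2) ✓  (d2,s4,a1)→rehearsed(a1,s4) ✓  (d2,s5,a1)→rehearsed(a1,s5) ✓  (d2,s5,a3)→rehearsed(a3,s5) ✗  (d3,s1,a1)→rehearsed(a1,s1) ✗  (d3,s3,a3)→rehearsed(a3,s3) ✓  (d3,s5,a2)→rehearsed(a2,s5) ✓  (d4,s6,a2)→rehearsed(a2,s6) ✓  (d5,s5,a3)→rehearsed(a3,s5) ✗
Counterexample: (d1,s1,a1) — rehearsed(a1,s1) does not hold.

False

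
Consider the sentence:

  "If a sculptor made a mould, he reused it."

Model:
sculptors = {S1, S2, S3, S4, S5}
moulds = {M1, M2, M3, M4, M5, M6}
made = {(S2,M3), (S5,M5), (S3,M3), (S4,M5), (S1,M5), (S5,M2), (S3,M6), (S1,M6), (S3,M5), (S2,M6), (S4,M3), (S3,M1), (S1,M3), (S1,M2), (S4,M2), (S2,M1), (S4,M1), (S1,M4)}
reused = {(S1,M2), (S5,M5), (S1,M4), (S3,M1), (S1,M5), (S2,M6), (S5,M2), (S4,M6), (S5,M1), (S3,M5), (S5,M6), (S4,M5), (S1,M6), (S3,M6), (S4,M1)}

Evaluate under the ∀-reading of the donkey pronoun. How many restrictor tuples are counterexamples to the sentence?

"it" takes "a mould" as antecedent — a donkey pronoun bound across the clause boundary.
Strong reading: for every (s,m) with made(s,m), reused(s,m).
Restrictor pairs: (S1,M2) ✓  (S1,M3) ✗  (S1,M4) ✓  (S1,M5) ✓  (S1,M6) ✓  (S2,M1) ✗  (S2,M3) ✗  (S2,M6) ✓  (S3,M1) ✓  (S3,M3) ✗  (S3,M5) ✓  (S3,M6) ✓  (S4,M1) ✓  (S4,M2) ✗  (S4,M3) ✗  (S4,M5) ✓  (S5,M2) ✓  (S5,M5) ✓
Counterexamples (restrictor pairs failing the scope): 6.

6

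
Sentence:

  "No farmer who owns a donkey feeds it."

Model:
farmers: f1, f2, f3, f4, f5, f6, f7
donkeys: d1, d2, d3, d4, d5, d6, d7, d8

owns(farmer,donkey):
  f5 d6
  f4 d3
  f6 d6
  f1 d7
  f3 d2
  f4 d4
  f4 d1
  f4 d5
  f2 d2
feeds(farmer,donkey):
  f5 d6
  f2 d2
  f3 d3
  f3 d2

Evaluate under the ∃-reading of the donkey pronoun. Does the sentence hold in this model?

"it" takes "a donkey" as antecedent — a donkey pronoun bound across the clause boundary.
Truth condition: for no (f,d) with owns(f,d) does feeds(f,d) hold.
Restrictor pairs — does the scope hold? (f1,d7):fails  (f2,d2):holds  (f3,d2):holds  (f4,d1):fails  (f4,d3):fails  (f4,d4):fails  (f4,d5):fails  (f5,d6):holds  (f6,d6):fails
Scope holds for 3 pair(s), so the sentence is false.

False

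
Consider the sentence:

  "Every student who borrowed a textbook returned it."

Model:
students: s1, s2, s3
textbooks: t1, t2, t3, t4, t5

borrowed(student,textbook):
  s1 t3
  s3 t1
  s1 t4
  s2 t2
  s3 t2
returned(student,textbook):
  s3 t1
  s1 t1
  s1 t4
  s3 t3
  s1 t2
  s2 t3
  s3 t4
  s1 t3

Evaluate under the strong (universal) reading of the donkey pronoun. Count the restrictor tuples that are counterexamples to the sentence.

2

"it" takes "a textbook" as antecedent — a donkey pronoun bound across the clause boundary.
Strong reading: for every (s,t) with borrowed(s,t), returned(s,t).
Restrictor pairs: (s1,t3) ✓  (s1,t4) ✓  (s2,t2) ✗  (s3,t1) ✓  (s3,t2) ✗
Counterexamples (restrictor pairs failing the scope): 2.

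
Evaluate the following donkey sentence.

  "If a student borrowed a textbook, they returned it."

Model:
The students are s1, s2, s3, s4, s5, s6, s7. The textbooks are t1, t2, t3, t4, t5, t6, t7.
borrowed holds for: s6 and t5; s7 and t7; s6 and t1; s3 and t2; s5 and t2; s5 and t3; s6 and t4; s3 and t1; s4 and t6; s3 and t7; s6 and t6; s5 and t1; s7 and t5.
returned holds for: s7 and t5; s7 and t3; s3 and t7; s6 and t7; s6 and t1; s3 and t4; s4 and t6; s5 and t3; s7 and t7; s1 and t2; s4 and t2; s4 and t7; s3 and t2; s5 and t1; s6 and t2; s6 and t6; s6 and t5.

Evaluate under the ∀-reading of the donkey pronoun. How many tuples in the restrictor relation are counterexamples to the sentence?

3

"it" takes "a textbook" as antecedent — a donkey pronoun bound across the clause boundary.
Strong reading: for every (s,t) with borrowed(s,t), returned(s,t).
Restrictor pairs: (s3,t1) ✗  (s3,t2) ✓  (s3,t7) ✓  (s4,t6) ✓  (s5,t1) ✓  (s5,t2) ✗  (s5,t3) ✓  (s6,t1) ✓  (s6,t4) ✗  (s6,t5) ✓  (s6,t6) ✓  (s7,t5) ✓  (s7,t7) ✓
Counterexamples (restrictor pairs failing the scope): 3.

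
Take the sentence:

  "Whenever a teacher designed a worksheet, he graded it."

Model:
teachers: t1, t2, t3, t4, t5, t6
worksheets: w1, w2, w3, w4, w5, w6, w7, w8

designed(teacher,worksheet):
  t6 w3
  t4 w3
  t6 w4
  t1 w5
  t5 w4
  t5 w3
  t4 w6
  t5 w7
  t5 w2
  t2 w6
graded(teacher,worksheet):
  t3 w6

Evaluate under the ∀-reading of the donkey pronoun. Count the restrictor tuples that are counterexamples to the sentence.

10

"it" takes "a worksheet" as antecedent — a donkey pronoun bound across the clause boundary.
Strong reading: for every (t,w) with designed(t,w), graded(t,w).
Restrictor pairs: (t1,w5) ✗  (t2,w6) ✗  (t4,w3) ✗  (t4,w6) ✗  (t5,w2) ✗  (t5,w3) ✗  (t5,w4) ✗  (t5,w7) ✗  (t6,w3) ✗  (t6,w4) ✗
Counterexamples (restrictor pairs failing the scope): 10.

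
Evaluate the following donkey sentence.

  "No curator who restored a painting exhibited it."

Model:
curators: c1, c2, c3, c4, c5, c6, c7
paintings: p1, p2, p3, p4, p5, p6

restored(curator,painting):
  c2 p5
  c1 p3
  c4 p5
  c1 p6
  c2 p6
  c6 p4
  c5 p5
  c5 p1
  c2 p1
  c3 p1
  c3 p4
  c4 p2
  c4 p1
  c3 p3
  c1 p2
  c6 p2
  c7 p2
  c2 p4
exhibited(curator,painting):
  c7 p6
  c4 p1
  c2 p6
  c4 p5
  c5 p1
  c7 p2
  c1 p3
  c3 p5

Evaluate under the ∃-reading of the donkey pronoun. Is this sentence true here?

False

"it" takes "a painting" as antecedent — a donkey pronoun bound across the clause boundary.
Truth condition: for no (c,p) with restored(c,p) does exhibited(c,p) hold.
Restrictor pairs — does the scope hold? (c1,p2):fails  (c1,p3):holds  (c1,p6):fails  (c2,p1):fails  (c2,p4):fails  (c2,p5):fails  (c2,p6):holds  (c3,p1):fails  (c3,p3):fails  (c3,p4):fails  (c4,p1):holds  (c4,p2):fails  (c4,p5):holds  (c5,p1):holds  (c5,p5):fails  (c6,p2):fails  (c6,p4):fails  (c7,p2):holds
Scope holds for 6 pair(s), so the sentence is false.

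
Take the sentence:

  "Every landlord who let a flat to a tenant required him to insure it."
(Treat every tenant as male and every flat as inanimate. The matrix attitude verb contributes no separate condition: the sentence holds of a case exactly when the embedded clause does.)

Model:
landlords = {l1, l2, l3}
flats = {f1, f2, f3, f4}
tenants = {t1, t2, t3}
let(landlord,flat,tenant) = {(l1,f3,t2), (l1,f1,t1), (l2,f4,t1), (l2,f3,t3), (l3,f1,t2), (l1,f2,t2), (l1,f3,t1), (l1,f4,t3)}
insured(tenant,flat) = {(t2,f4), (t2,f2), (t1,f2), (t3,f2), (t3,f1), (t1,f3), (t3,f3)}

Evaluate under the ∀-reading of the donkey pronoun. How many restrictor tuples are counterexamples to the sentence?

"him" takes "a tenant" as antecedent and "it" takes "a flat"; both are donkey pronouns co-varying with the restrictor.
Strong reading: for every (l,f,t) with let(l,f,t), insured(t,f).
Restrictor triples: (l1,f1,t1)→insured(t1,f1) ✗  (l1,f2,t2)→insured(t2,f2) ✓  (l1,f3,t1)→insured(t1,f3) ✓  (l1,f3,t2)→insured(t2,f3) ✗  (l1,f4,t3)→insured(t3,f4) ✗  (l2,f3,t3)→insured(t3,f3) ✓  (l2,f4,t1)→insured(t1,f4) ✗  (l3,f1,t2)→insured(t2,f1) ✗
Counterexamples (restrictor triples failing the scope): 5.

5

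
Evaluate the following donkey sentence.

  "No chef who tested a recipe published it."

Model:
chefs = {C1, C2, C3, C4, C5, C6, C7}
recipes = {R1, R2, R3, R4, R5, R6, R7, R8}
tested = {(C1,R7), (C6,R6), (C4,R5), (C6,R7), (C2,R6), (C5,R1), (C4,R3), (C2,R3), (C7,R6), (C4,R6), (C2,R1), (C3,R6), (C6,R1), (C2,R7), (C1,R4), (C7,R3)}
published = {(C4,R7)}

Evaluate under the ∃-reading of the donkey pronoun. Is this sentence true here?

True

"it" takes "a recipe" as antecedent — a donkey pronoun bound across the clause boundary.
Truth condition: for no (c,r) with tested(c,r) does published(c,r) hold.
Restrictor pairs — does the scope hold? (C1,R4):fails  (C1,R7):fails  (C2,R1):fails  (C2,R3):fails  (C2,R6):fails  (C2,R7):fails  (C3,R6):fails  (C4,R3):fails  (C4,R5):fails  (C4,R6):fails  (C5,R1):fails  (C6,R1):fails  (C6,R6):fails  (C6,R7):fails  (C7,R3):fails  (C7,R6):fails
Scope holds for no restrictor pair, so the sentence is true.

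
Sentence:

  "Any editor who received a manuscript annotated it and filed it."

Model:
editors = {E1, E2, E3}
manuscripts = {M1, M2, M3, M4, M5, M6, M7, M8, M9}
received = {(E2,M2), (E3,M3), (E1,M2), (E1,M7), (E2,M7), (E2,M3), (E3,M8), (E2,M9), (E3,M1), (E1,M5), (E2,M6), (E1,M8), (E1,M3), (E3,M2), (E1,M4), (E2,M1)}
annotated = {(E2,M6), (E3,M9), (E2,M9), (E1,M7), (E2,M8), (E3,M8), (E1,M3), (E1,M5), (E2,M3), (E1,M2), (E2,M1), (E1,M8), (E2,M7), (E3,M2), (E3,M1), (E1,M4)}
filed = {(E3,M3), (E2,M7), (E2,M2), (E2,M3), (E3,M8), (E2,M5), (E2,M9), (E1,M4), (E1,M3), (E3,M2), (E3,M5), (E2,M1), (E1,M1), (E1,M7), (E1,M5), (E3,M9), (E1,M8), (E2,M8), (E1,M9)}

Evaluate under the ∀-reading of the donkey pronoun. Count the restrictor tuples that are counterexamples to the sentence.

5

"it" takes "a manuscript" as antecedent — a donkey pronoun bound across the clause boundary.
Strong reading: for every (e,m) with received(e,m), annotated(e,m) ∧ filed(e,m).
Restrictor pairs: (E1,M2) ✗  (E1,M3) ✓  (E1,M4) ✓  (E1,M5) ✓  (E1,M7) ✓  (E1,M8) ✓  (E2,M1) ✓  (E2,M2) ✗  (E2,M3) ✓  (E2,M6) ✗  (E2,M7) ✓  (E2,M9) ✓  (E3,M1) ✗  (E3,M2) ✓  (E3,M3) ✗  (E3,M8) ✓
Counterexamples (restrictor pairs failing the scope): 5.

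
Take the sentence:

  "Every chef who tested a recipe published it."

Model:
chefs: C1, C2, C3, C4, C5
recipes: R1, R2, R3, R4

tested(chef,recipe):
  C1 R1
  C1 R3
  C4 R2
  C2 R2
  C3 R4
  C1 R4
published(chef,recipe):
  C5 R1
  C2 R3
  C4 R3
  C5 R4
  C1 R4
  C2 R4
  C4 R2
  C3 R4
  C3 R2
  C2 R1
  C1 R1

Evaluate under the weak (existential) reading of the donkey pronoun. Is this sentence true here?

False

"it" takes "a recipe" as antecedent — a donkey pronoun bound across the clause boundary.
Weak reading: every chef c with some tested-recipe has at least one tested-recipe r such that published(c,r).
Per chef: C1:✓  C2:✗  C3:✓  C4:✓
C2 has no witness among its tested-recipes.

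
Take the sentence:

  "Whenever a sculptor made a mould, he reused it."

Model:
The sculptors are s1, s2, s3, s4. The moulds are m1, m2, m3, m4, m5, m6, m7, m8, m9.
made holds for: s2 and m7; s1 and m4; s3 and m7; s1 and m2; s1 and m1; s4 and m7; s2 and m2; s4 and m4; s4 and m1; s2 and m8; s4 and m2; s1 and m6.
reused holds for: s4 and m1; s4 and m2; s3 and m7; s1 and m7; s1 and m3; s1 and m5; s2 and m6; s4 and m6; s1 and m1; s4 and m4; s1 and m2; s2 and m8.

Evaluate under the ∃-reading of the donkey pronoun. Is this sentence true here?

True

"it" takes "a mould" as antecedent — a donkey pronoun bound across the clause boundary.
Weak reading: every sculptor s with some made-mould has at least one made-mould m such that reused(s,m).
Per sculptor: s1:✓  s2:✓  s3:✓  s4:✓
Every sculptor in the restrictor has a witness.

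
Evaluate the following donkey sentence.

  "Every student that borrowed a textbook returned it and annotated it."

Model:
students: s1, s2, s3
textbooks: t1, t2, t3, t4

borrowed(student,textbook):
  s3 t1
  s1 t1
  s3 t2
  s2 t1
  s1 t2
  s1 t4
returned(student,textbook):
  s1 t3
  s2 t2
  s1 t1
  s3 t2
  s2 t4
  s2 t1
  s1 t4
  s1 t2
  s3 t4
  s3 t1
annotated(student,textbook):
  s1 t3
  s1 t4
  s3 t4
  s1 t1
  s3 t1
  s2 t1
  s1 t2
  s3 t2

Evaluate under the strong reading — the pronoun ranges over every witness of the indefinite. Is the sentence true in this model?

"it" takes "a textbook" as antecedent — a donkey pronoun bound across the clause boundary.
Strong reading: for every (s,t) with borrowed(s,t), returned(s,t) ∧ annotated(s,t).
Restrictor pairs: (s1,t1) ✓  (s1,t2) ✓  (s1,t4) ✓  (s2,t1) ✓  (s3,t1) ✓  (s3,t2) ✓
Every restrictor pair satisfies the scope.

True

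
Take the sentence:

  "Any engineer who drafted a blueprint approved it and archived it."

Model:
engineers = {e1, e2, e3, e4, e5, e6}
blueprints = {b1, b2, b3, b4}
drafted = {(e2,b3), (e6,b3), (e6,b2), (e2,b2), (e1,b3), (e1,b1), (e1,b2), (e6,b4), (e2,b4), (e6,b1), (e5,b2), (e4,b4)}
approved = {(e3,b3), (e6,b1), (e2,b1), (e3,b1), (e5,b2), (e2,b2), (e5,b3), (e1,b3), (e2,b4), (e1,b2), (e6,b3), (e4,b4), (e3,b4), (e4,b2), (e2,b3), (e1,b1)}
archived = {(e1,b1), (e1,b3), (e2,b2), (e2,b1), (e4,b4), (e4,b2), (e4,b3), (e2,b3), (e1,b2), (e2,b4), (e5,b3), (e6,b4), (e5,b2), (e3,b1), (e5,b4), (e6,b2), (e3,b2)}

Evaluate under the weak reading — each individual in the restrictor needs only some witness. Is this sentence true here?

"it" takes "a blueprint" as antecedent — a donkey pronoun bound across the clause boundary.
Weak reading: every engineer e with some drafted-blueprint has at least one drafted-blueprint b such that approved(e,b) ∧ archived(e,b).
Per engineer: e1:✓  e2:✓  e4:✓  e5:✓  e6:✗
e6 has no witness among its drafted-blueprints.

False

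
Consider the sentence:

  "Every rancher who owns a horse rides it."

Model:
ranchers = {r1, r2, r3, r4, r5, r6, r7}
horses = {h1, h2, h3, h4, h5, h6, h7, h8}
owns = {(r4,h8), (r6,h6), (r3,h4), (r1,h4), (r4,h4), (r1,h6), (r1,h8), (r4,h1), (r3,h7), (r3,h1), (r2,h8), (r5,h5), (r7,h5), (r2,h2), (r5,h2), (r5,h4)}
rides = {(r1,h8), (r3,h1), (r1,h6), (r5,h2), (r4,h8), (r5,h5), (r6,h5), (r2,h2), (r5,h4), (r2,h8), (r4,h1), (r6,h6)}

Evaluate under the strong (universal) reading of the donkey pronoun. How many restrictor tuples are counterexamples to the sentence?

"it" takes "a horse" as antecedent — a donkey pronoun bound across the clause boundary.
Strong reading: for every (r,h) with owns(r,h), rides(r,h).
Restrictor pairs: (r1,h4) ✗  (r1,h6) ✓  (r1,h8) ✓  (r2,h2) ✓  (r2,h8) ✓  (r3,h1) ✓  (r3,h4) ✗  (r3,h7) ✗  (r4,h1) ✓  (r4,h4) ✗  (r4,h8) ✓  (r5,h2) ✓  (r5,h4) ✓  (r5,h5) ✓  (r6,h6) ✓  (r7,h5) ✗
Counterexamples (restrictor pairs failing the scope): 5.

5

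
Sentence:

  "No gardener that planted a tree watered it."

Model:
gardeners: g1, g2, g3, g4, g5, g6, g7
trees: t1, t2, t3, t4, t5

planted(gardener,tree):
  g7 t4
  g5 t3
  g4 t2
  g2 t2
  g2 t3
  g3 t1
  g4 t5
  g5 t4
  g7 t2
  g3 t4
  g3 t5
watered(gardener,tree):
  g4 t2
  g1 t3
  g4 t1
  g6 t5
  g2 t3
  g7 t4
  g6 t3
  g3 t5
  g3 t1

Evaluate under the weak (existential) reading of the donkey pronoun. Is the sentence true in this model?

False

"it" takes "a tree" as antecedent — a donkey pronoun bound across the clause boundary.
Truth condition: for no (g,t) with planted(g,t) does watered(g,t) hold.
Restrictor pairs — does the scope hold? (g2,t2):fails  (g2,t3):holds  (g3,t1):holds  (g3,t4):fails  (g3,t5):holds  (g4,t2):holds  (g4,t5):fails  (g5,t3):fails  (g5,t4):fails  (g7,t2):fails  (g7,t4):holds
Scope holds for 5 pair(s), so the sentence is false.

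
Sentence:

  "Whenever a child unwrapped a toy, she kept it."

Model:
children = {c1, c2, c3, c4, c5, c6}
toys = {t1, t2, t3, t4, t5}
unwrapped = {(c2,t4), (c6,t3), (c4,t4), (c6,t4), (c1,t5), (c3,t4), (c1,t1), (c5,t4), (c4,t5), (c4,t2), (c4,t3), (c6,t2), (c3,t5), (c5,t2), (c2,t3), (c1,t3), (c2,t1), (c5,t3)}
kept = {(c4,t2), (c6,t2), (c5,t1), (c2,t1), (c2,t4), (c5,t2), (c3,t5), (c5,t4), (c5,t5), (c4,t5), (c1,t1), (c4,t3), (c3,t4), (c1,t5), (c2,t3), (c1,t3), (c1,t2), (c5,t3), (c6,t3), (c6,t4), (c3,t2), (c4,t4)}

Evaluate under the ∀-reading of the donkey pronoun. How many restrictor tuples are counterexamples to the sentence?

"it" takes "a toy" as antecedent — a donkey pronoun bound across the clause boundary.
Strong reading: for every (c,t) with unwrapped(c,t), kept(c,t).
Restrictor pairs: (c1,t1) ✓  (c1,t3) ✓  (c1,t5) ✓  (c2,t1) ✓  (c2,t3) ✓  (c2,t4) ✓  (c3,t4) ✓  (c3,t5) ✓  (c4,t2) ✓  (c4,t3) ✓  (c4,t4) ✓  (c4,t5) ✓  (c5,t2) ✓  (c5,t3) ✓  (c5,t4) ✓  (c6,t2) ✓  (c6,t3) ✓  (c6,t4) ✓
Counterexamples (restrictor pairs failing the scope): 0.

0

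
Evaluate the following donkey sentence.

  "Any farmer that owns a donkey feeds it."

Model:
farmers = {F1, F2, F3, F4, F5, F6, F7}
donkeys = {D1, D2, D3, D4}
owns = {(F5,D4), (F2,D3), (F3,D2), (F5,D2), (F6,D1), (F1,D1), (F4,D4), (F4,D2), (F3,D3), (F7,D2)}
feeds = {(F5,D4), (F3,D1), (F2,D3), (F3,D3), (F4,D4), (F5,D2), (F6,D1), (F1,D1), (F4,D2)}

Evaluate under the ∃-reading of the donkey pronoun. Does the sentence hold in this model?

False

"it" takes "a donkey" as antecedent — a donkey pronoun bound across the clause boundary.
Weak reading: every farmer f with some owns-donkey has at least one owns-donkey d such that feeds(f,d).
Per farmer: F1:✓  F2:✓  F3:✓  F4:✓  F5:✓  F6:✓  F7:✗
F7 has no witness among its owns-donkeys.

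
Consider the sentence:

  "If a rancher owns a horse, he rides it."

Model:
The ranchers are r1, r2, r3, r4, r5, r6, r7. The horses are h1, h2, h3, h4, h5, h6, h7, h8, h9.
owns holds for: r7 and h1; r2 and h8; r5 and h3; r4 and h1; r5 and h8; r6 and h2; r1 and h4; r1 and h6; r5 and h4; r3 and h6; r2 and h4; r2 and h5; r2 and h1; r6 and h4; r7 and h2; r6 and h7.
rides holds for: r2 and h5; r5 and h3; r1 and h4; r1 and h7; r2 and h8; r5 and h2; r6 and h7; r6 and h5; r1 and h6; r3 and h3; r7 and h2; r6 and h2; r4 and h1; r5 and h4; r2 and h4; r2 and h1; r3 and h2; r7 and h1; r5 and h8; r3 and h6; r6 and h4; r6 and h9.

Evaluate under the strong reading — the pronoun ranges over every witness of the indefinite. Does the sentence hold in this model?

"it" takes "a horse" as antecedent — a donkey pronoun bound across the clause boundary.
Strong reading: for every (r,h) with owns(r,h), rides(r,h).
Restrictor pairs: (r1,h4) ✓  (r1,h6) ✓  (r2,h1) ✓  (r2,h4) ✓  (r2,h5) ✓  (r2,h8) ✓  (r3,h6) ✓  (r4,h1) ✓  (r5,h3) ✓  (r5,h4) ✓  (r5,h8) ✓  (r6,h2) ✓  (r6,h4) ✓  (r6,h7) ✓  (r7,h1) ✓  (r7,h2) ✓
Every restrictor pair satisfies the scope.

True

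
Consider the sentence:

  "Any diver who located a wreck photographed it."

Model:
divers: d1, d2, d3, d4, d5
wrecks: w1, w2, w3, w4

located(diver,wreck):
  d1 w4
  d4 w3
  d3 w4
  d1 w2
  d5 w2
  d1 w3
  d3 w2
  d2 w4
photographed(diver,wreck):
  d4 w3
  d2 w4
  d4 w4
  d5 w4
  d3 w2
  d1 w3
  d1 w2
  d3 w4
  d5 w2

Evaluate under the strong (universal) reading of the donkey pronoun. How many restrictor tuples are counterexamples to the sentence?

1

"it" takes "a wreck" as antecedent — a donkey pronoun bound across the clause boundary.
Strong reading: for every (d,w) with located(d,w), photographed(d,w).
Restrictor pairs: (d1,w2) ✓  (d1,w3) ✓  (d1,w4) ✗  (d2,w4) ✓  (d3,w2) ✓  (d3,w4) ✓  (d4,w3) ✓  (d5,w2) ✓
Counterexamples (restrictor pairs failing the scope): 1.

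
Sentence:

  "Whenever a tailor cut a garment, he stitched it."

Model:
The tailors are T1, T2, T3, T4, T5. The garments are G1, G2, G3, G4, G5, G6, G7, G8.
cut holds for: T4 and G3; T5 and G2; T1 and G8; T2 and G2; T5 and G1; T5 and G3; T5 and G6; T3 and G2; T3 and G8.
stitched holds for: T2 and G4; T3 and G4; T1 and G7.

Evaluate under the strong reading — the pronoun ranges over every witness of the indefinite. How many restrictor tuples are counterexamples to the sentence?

9

"it" takes "a garment" as antecedent — a donkey pronoun bound across the clause boundary.
Strong reading: for every (t,g) with cut(t,g), stitched(t,g).
Restrictor pairs: (T1,G8) ✗  (T2,G2) ✗  (T3,G2) ✗  (T3,G8) ✗  (T4,G3) ✗  (T5,G1) ✗  (T5,G2) ✗  (T5,G3) ✗  (T5,G6) ✗
Counterexamples (restrictor pairs failing the scope): 9.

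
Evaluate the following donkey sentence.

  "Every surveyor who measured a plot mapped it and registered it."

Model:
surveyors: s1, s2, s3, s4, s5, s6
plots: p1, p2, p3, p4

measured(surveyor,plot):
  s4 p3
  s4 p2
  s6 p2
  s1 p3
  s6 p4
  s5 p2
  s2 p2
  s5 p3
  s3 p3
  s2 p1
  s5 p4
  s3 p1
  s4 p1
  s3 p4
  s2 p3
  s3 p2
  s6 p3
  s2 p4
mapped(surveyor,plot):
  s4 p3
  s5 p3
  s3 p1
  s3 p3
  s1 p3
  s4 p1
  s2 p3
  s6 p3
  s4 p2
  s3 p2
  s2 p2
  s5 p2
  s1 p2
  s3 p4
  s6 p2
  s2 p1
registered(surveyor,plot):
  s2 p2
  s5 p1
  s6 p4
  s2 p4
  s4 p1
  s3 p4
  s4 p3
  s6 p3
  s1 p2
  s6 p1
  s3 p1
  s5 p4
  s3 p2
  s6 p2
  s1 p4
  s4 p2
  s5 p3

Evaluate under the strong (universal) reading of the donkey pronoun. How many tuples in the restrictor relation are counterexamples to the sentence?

"it" takes "a plot" as antecedent — a donkey pronoun bound across the clause boundary.
Strong reading: for every (s,p) with measured(s,p), mapped(s,p) ∧ registered(s,p).
Restrictor pairs: (s1,p3) ✗  (s2,p1) ✗  (s2,p2) ✓  (s2,p3) ✗  (s2,p4) ✗  (s3,p1) ✓  (s3,p2) ✓  (s3,p3) ✗  (s3,p4) ✓  (s4,p1) ✓  (s4,p2) ✓  (s4,p3) ✓  (s5,p2) ✗  (s5,p3) ✓  (s5,p4) ✗  (s6,p2) ✓  (s6,p3) ✓  (s6,p4) ✗
Counterexamples (restrictor pairs failing the scope): 8.

8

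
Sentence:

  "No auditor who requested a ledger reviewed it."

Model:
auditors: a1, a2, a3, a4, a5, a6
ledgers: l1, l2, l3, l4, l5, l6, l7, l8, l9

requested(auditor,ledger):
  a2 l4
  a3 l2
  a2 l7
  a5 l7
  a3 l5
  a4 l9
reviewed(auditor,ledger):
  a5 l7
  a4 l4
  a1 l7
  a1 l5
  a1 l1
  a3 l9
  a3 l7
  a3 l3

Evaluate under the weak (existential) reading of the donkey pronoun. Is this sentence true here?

False

"it" takes "a ledger" as antecedent — a donkey pronoun bound across the clause boundary.
Truth condition: for no (a,l) with requested(a,l) does reviewed(a,l) hold.
Restrictor pairs — does the scope hold? (a2,l4):fails  (a2,l7):fails  (a3,l2):fails  (a3,l5):fails  (a4,l9):fails  (a5,l7):holds
Scope holds for 1 pair(s), so the sentence is false.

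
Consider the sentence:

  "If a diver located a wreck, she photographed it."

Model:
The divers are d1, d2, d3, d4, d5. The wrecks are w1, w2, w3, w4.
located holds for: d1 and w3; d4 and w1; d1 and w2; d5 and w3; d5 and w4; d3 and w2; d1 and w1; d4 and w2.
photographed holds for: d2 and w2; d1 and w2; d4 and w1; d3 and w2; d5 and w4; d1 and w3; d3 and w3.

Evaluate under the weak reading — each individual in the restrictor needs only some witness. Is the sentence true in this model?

True

"it" takes "a wreck" as antecedent — a donkey pronoun bound across the clause boundary.
Weak reading: every diver d with some located-wreck has at least one located-wreck w such that photographed(d,w).
Per diver: d1:✓  d3:✓  d4:✓  d5:✓
Every diver in the restrictor has a witness.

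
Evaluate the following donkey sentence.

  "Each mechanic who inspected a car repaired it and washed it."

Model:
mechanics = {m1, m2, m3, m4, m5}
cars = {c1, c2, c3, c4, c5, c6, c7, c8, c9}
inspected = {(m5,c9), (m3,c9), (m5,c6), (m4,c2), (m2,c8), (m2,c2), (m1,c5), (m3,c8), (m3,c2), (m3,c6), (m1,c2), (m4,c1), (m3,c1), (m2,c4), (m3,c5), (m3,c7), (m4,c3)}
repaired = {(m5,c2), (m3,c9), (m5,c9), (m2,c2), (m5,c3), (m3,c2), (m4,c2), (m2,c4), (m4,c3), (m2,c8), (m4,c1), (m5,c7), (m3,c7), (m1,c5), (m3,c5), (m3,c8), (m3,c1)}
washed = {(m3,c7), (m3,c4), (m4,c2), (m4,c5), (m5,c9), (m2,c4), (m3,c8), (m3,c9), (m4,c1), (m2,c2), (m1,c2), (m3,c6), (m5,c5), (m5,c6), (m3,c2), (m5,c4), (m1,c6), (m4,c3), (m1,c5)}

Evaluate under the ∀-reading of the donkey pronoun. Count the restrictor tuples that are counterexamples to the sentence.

6

"it" takes "a car" as antecedent — a donkey pronoun bound across the clause boundary.
Strong reading: for every (m,c) with inspected(m,c), repaired(m,c) ∧ washed(m,c).
Restrictor pairs: (m1,c2) ✗  (m1,c5) ✓  (m2,c2) ✓  (m2,c4) ✓  (m2,c8) ✗  (m3,c1) ✗  (m3,c2) ✓  (m3,c5) ✗  (m3,c6) ✗  (m3,c7) ✓  (m3,c8) ✓  (m3,c9) ✓  (m4,c1) ✓  (m4,c2) ✓  (m4,c3) ✓  (m5,c6) ✗  (m5,c9) ✓
Counterexamples (restrictor pairs failing the scope): 6.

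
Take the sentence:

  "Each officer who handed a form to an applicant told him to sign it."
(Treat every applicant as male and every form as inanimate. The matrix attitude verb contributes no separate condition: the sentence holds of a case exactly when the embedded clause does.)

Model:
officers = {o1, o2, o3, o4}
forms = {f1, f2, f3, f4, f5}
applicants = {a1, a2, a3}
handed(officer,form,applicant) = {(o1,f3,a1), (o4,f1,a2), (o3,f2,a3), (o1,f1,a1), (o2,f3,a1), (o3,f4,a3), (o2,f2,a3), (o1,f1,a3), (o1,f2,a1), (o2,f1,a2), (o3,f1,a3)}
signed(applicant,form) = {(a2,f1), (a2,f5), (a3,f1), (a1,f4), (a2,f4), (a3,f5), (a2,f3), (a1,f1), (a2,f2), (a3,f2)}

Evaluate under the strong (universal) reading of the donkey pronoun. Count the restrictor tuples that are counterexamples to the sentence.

"him" takes "an applicant" as antecedent and "it" takes "a form"; both are donkey pronouns co-varying with the restrictor.
Strong reading: for every (o,f,a) with handed(o,f,a), signed(a,f).
Restrictor triples: (o1,f1,a1)→signed(a1,f1) ✓  (o1,f1,a3)→signed(a3,f1) ✓  (o1,f2,a1)→signed(a1,f2) ✗  (o1,f3,a1)→signed(a1,f3) ✗  (o2,f1,a2)→signed(a2,f1) ✓  (o2,f2,a3)→signed(a3,f2) ✓  (o2,f3,a1)→signed(a1,f3) ✗  (o3,f1,a3)→signed(a3,f1) ✓  (o3,f2,a3)→signed(a3,f2) ✓  (o3,f4,a3)→signed(a3,f4) ✗  (o4,f1,a2)→signed(a2,f1) ✓
Counterexamples (restrictor triples failing the scope): 4.

4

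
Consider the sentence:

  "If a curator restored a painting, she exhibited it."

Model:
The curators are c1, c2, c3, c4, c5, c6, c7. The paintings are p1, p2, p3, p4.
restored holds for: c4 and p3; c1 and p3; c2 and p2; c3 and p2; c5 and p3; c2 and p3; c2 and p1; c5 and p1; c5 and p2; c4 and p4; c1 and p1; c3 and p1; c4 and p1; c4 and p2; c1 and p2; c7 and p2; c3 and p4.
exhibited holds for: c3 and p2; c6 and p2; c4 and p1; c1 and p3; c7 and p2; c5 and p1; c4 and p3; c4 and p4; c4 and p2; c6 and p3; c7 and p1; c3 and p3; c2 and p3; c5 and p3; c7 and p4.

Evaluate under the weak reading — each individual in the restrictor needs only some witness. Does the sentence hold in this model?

"it" takes "a painting" as antecedent — a donkey pronoun bound across the clause boundary.
Weak reading: every curator c with some restored-painting has at least one restored-painting p such that exhibited(c,p).
Per curator: c1:✓  c2:✓  c3:✓  c4:✓  c5:✓  c7:✓
Every curator in the restrictor has a witness.

True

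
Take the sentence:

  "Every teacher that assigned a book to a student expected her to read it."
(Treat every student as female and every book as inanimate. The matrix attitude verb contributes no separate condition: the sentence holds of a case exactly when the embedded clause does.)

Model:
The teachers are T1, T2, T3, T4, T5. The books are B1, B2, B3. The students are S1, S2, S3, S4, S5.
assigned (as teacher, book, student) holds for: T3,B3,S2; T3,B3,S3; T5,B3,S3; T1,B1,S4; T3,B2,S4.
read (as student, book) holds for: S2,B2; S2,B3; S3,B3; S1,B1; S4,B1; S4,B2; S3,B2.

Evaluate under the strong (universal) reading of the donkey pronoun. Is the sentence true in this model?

"her" takes "a student" as antecedent and "it" takes "a book"; both are donkey pronouns co-varying with the restrictor.
Strong reading: for every (t,b,s) with assigned(t,b,s), read(s,b).
Restrictor triples: (T1,B1,S4)→read(S4,B1) ✓  (T3,B2,S4)→read(S4,B2) ✓  (T3,B3,S2)→read(S2,B3) ✓  (T3,B3,S3)→read(S3,B3) ✓  (T5,B3,S3)→read(S3,B3) ✓
Every restrictor triple satisfies the scope.

True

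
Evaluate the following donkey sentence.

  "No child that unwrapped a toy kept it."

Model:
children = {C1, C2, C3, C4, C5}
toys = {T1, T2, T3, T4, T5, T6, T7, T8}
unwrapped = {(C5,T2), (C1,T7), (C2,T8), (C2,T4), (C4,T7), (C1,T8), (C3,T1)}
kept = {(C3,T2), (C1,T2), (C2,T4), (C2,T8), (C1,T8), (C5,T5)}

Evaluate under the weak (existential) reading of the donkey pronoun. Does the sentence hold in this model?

False

"it" takes "a toy" as antecedent — a donkey pronoun bound across the clause boundary.
Truth condition: for no (c,t) with unwrapped(c,t) does kept(c,t) hold.
Restrictor pairs — does the scope hold? (C1,T7):fails  (C1,T8):holds  (C2,T4):holds  (C2,T8):holds  (C3,T1):fails  (C4,T7):fails  (C5,T2):fails
Scope holds for 3 pair(s), so the sentence is false.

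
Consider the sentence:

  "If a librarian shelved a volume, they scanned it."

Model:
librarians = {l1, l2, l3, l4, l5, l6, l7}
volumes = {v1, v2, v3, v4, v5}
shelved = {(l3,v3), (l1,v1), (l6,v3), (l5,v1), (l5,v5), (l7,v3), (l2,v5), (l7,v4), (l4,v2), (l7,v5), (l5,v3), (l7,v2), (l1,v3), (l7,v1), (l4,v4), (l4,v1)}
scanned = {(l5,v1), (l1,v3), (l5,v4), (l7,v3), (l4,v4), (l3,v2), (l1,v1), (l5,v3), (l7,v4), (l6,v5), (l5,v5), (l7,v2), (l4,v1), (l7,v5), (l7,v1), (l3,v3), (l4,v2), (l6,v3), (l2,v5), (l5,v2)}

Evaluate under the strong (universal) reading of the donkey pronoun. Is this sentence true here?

"it" takes "a volume" as antecedent — a donkey pronoun bound across the clause boundary.
Strong reading: for every (l,v) with shelved(l,v), scanned(l,v).
Restrictor pairs: (l1,v1) ✓  (l1,v3) ✓  (l2,v5) ✓  (l3,v3) ✓  (l4,v1) ✓  (l4,v2) ✓  (l4,v4) ✓  (l5,v1) ✓  (l5,v3) ✓  (l5,v5) ✓  (l6,v3) ✓  (l7,v1) ✓  (l7,v2) ✓  (l7,v3) ✓  (l7,v4) ✓  (l7,v5) ✓
Every restrictor pair satisfies the scope.

True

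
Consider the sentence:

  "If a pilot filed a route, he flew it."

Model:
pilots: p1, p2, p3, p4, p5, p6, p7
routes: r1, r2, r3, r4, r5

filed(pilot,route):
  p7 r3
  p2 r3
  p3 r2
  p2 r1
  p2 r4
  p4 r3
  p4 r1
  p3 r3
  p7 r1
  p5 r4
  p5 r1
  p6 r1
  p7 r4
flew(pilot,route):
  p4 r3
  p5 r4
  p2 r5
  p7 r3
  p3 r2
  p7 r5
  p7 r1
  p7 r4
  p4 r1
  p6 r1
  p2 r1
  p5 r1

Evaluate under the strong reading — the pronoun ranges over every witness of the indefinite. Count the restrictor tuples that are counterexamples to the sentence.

3

"it" takes "a route" as antecedent — a donkey pronoun bound across the clause boundary.
Strong reading: for every (p,r) with filed(p,r), flew(p,r).
Restrictor pairs: (p2,r1) ✓  (p2,r3) ✗  (p2,r4) ✗  (p3,r2) ✓  (p3,r3) ✗  (p4,r1) ✓  (p4,r3) ✓  (p5,r1) ✓  (p5,r4) ✓  (p6,r1) ✓  (p7,r1) ✓  (p7,r3) ✓  (p7,r4) ✓
Counterexamples (restrictor pairs failing the scope): 3.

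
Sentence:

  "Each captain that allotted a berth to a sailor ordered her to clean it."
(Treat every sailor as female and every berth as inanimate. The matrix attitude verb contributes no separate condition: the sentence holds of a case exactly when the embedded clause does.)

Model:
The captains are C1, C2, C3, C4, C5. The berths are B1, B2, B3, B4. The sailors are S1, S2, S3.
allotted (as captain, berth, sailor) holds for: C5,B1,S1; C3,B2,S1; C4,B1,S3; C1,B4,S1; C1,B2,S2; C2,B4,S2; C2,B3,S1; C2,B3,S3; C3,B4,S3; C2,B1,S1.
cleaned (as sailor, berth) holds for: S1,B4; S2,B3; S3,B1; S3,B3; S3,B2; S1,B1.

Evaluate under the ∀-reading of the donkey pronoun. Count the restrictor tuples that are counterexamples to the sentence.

"her" takes "a sailor" as antecedent and "it" takes "a berth"; both are donkey pronouns co-varying with the restrictor.
Strong reading: for every (c,b,s) with allotted(c,b,s), cleaned(s,b).
Restrictor triples: (C1,B2,S2)→cleaned(S2,B2) ✗  (C1,B4,S1)→cleaned(S1,B4) ✓  (C2,B1,S1)→cleaned(S1,B1) ✓  (C2,B3,S1)→cleaned(S1,B3) ✗  (C2,B3,S3)→cleaned(S3,B3) ✓  (C2,B4,S2)→cleaned(S2,B4) ✗  (C3,B2,S1)→cleaned(S1,B2) ✗  (C3,B4,S3)→cleaned(S3,B4) ✗  (C4,B1,S3)→cleaned(S3,B1) ✓  (C5,B1,S1)→cleaned(S1,B1) ✓
Counterexamples (restrictor triples failing the scope): 5.

5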